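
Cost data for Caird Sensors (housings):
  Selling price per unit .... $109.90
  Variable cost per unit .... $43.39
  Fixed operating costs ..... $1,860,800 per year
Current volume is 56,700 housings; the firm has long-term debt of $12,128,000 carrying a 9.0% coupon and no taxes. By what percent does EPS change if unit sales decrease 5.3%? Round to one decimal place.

Total contribution margin = 56,700 × $66.51 = $3,771,117.00.
Subtracting fixed costs: EBIT = $3,771,117.00 − $1,860,800 = $1,910,317.00.
Interest = $1,091,520.00, so EBIT − I = $818,797.00.
Degree of combined leverage = contribution ÷ (EBIT − I) = $3,771,117.00 ÷ $818,797.00 = 4.6057.
%ΔEPS = DCL × %ΔSales = 4.6057 × -5.3% = -24.4%.

-24.4%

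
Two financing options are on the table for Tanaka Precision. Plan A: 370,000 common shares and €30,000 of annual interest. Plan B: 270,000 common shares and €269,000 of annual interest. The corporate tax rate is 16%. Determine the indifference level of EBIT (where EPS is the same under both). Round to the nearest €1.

€914,300

Set EPS_A = EPS_B: (EBIT − €30,000)(1 − 0.16) ÷ 370,000 = (EBIT − €269,000)(1 − 0.16) ÷ 270,000.
Cancelling (1 − t) and cross-multiplying: 270,000·(EBIT − 30,000) = 370,000·(EBIT − 269,000).
Solving, EBIT = (269,000·370,000 − 30,000·270,000) / (370,000 − 270,000) = 91,430,000,000 / 100,000 = 914,300.00.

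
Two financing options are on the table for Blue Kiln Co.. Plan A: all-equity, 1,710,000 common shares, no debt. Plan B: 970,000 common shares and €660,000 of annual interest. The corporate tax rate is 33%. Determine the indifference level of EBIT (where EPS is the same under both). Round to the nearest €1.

At indifference, (EBIT − 0)(1 − t)/1,710,000 = (EBIT − 660,000)(1 − t)/970,000.
The (1 − t) factor cancels: (EBIT − 0) × 970,000 = (EBIT − 660,000) × 1,710,000.
EBIT × (1,710,000 − 970,000) = 660,000 × 1,710,000 − 0 × 970,000 = 1,128,600,000,000, so EBIT = 1,128,600,000,000 ÷ 740,000 = 1,525,135.14.

€1,525,135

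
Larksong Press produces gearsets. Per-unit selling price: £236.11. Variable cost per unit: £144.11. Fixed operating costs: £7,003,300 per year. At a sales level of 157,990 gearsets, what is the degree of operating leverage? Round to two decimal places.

Total contribution margin = 157,990 × £92.00 = £14,535,080.00.
Operating income = contribution − fixed costs = £14,535,080.00 − £7,003,300 = £7,531,780.00.
Degree of operating leverage = £14,535,080.00 / £7,531,780.00 = 1.9298.

1.93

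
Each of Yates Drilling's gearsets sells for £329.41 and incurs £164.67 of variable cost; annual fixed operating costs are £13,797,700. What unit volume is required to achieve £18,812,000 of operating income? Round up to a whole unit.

197,947 gearsets

Contribution margin per unit = £329.41 − £164.67 = £164.74.
Required volume = (fixed costs + target profit) ÷ CM = (£13,797,700 + £18,812,000) ÷ £164.74 = 197,946.46, so 197,947 gearsets.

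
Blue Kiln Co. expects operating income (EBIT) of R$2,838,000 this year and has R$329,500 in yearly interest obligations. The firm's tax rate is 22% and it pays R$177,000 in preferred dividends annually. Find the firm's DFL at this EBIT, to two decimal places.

Annual interest charges come to R$329,500.00.
Preferred dividends grossed up pre-tax: R$177,000 / (1 − 0.22) = R$226,923.08.
DFL = EBIT ÷ [EBIT − I − D_p/(1−t)] = R$2,838,000 ÷ [R$2,838,000 − R$329,500.00 − R$226,923.08] = R$2,838,000 ÷ R$2,281,576.92 = 1.2439.

1.24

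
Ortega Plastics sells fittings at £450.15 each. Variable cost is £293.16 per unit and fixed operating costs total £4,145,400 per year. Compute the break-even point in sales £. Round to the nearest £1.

CM per unit = £450.15 − £293.16 = £156.99; CM ratio = £156.99 / £450.15 = 0.3488.
Break-even revenue = fixed costs × price ÷ CM = £4,145,400 × £450.15 ÷ £156.99 = £11,886,437.

£11,886,437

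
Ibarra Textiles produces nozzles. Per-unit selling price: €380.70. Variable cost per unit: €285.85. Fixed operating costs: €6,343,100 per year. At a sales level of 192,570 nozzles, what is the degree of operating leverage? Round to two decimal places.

Total contribution margin = 192,570 × €94.85 = €18,265,264.50.
EBIT = €18,265,264.50 − €6,343,100 = €11,922,164.50.
DOL = contribution ÷ EBIT = €18,265,264.50 ÷ €11,922,164.50 = 1.5320.

1.53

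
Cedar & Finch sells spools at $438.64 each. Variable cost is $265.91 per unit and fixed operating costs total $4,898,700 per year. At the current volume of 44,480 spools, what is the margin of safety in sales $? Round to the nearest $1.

$7,070,681

Each unit contributes $438.64 − $265.91 = $172.73. Break-even units = $4,898,700 ÷ $172.73 = 28,360.45; break-even revenue = 28,360.45 × $438.64 = $12,440,026.45.
Actual sales revenue = 44,480 × $438.64 = $19,510,707.20.
Margin of safety = $19,510,707.20 − $12,440,026.45 = $7,070,681.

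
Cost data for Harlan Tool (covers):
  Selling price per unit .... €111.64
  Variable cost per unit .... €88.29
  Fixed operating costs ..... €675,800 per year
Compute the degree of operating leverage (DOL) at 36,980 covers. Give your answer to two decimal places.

4.60

At 36,980 units, contribution = 36,980 × €23.35 = €863,483.00.
Operating income = contribution − fixed costs = €863,483.00 − €675,800 = €187,683.00.
So DOL = total CM / EBIT = €863,483.00 / €187,683.00 = 4.6008.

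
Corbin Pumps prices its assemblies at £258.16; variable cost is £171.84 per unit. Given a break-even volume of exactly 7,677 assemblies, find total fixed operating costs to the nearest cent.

Contribution margin per unit = £258.16 − £171.84 = £86.32.
Fixed costs = break-even units × CM = 7,677 × £86.32 = £662,678.64.

£662,678.64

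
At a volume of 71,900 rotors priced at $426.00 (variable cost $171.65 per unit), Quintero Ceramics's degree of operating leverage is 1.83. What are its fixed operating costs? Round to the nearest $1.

Contribution at this volume is 71,900 × $254.35 = $18,287,765.00.
DOL = contribution / EBIT, so EBIT = $18,287,765.00 / 1.83 = $9,993,314.21.
And FC = contribution − EBIT = $18,287,765.00 − $9,993,314.21 = $8,294,451.

$8,294,451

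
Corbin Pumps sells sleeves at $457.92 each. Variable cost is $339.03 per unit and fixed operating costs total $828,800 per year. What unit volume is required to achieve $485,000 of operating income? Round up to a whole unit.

Contribution margin per unit = $457.92 − $339.03 = $118.89.
Required volume = (fixed costs + target profit) ÷ CM = ($828,800 + $485,000) ÷ $118.89 = 11,050.55, so 11,051 sleeves.

11,051 sleeves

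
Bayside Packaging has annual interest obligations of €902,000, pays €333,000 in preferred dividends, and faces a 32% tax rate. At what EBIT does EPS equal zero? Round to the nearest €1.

Preferred dividends are paid after tax, so their pre-tax equivalent is €333,000 ÷ (1 − 0.32) = €489,705.88.
EPS = 0 when EBIT covers interest plus the pre-tax preferred burden: €902,000 + €489,705.88 = €1,391,705.88.

€1,391,706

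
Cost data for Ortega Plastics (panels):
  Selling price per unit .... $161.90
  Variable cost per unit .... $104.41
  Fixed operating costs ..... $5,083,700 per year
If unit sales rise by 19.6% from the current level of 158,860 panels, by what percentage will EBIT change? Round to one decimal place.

+44.2%

Contribution at this volume is 158,860 × $57.49 = $9,132,861.40.
EBIT = $9,132,861.40 − $5,083,700 = $4,049,161.40.
So DOL = total CM / EBIT = $9,132,861.40 / $4,049,161.40 = 2.2555.
%ΔEBIT = DOL × %ΔSales = 2.2555 × +19.6% = +44.2%.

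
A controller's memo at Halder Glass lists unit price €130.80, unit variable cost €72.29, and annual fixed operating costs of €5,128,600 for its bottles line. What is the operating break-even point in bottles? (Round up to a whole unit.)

Each unit contributes €130.80 − €72.29 = €58.51.
Break-even volume = fixed costs ÷ CM per unit = €5,128,600 ÷ €58.51 = 87,653.39, so 87,654 bottles.

87,654 bottles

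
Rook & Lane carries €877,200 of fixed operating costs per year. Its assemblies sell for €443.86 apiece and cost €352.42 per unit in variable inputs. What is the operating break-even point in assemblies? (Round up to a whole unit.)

9,594 assemblies

Each unit contributes €443.86 − €352.42 = €91.44.
Units to break even: €877,200 ÷ €91.44 = 9,593.18, rounded up to 9,594.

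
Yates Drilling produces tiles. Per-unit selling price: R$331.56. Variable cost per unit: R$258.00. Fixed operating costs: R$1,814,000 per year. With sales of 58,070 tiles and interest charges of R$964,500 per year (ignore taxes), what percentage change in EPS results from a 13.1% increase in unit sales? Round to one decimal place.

At 58,070 units, contribution = 58,070 × R$73.56 = R$4,271,629.20.
Operating income = contribution − fixed costs = R$4,271,629.20 − R$1,814,000 = R$2,457,629.20.
Interest = R$964,500.00, so EBIT − I = R$1,493,129.20.
Degree of combined leverage = contribution ÷ (EBIT − I) = R$4,271,629.20 ÷ R$1,493,129.20 = 2.8609.
%ΔEPS = DCL × %ΔSales = 2.8609 × +13.1% = +37.5%.

+37.5%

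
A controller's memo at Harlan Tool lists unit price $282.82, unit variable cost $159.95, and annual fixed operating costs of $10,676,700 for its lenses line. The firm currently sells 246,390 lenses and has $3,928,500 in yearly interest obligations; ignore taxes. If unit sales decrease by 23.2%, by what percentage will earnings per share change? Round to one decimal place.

-44.8%

At 246,390 units, contribution = 246,390 × $122.87 = $30,273,939.30.
Subtracting fixed costs: EBIT = $30,273,939.30 − $10,676,700 = $19,597,239.30.
Interest = $3,928,500.00, so EBIT − I = $15,668,739.30.
Degree of combined leverage = contribution ÷ (EBIT − I) = $30,273,939.30 ÷ $15,668,739.30 = 1.9321.
%ΔEPS = DCL × %ΔSales = 1.9321 × -23.2% = -44.8%.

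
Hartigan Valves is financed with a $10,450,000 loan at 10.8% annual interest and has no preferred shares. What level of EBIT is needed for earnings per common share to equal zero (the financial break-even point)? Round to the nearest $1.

$1,128,600

Annual interest = 10.8% × $10,450,000 = $1,128,600.00.
With no preferred dividends, EPS = 0 when EBIT exactly covers interest, so the financial break-even EBIT is $1,128,600.00.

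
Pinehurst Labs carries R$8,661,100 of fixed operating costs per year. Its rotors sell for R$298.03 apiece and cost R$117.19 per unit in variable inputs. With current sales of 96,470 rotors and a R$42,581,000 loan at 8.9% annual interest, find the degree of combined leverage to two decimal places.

Total contribution margin = 96,470 × R$180.84 = R$17,445,634.80.
Subtracting fixed costs: EBIT = R$17,445,634.80 − R$8,661,100 = R$8,784,534.80. Interest = R$3,789,709.00.
DOL = R$17,445,634.80 ÷ R$8,784,534.80 = 1.9859; DFL = R$8,784,534.80 ÷ R$4,994,825.80 = 1.7587.
Combined leverage = 1.9859 × 1.7587 = 3.4926.

3.49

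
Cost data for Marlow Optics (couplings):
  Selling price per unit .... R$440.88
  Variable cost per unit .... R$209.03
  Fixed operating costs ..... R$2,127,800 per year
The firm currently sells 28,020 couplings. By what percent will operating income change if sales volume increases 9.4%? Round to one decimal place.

+14.0%

Contribution at this volume is 28,020 × R$231.85 = R$6,496,437.00.
Operating income = contribution − fixed costs = R$6,496,437.00 − R$2,127,800 = R$4,368,637.00.
DOL = contribution ÷ EBIT = R$6,496,437.00 ÷ R$4,368,637.00 = 1.4871.
So EBIT moves 1.4871 × (+9.4%) = +14.0%.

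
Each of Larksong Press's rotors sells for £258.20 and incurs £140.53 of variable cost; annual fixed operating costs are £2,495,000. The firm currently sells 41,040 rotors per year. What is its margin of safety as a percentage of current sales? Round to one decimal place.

Each unit contributes £258.20 − £140.53 = £117.67. Break-even units = £2,495,000 ÷ £117.67 = 21,203.37; break-even revenue = 21,203.37 × £258.20 = £5,474,708.93.
Actual sales revenue = 41,040 × £258.20 = £10,596,528.00.
Margin of safety = (£10,596,528.00 − £5,474,708.93) ÷ £10,596,528.00 = 48.3%.

48.3%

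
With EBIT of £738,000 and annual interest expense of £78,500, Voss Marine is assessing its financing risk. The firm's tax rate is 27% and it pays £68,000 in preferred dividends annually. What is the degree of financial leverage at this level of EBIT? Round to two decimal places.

1.30

Annual interest charges come to £78,500.00.
Preferred dividends grossed up pre-tax: £68,000 / (1 − 0.27) = £93,150.68.
DFL = EBIT ÷ [EBIT − I − D_p/(1−t)] = £738,000 ÷ [£738,000 − £78,500.00 − £93,150.68] = £738,000 ÷ £566,349.32 = 1.3031.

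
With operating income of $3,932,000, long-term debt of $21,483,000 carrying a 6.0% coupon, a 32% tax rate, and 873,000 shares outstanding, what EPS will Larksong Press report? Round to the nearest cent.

Pre-tax income = $3,932,000 − $1,288,980.00 = $2,643,020.00.
Net income = $2,643,020.00 × (1 − 0.32) = $1,797,253.60.
EPS = $1,797,253.60 ÷ 873,000 = $2.06.

$2.06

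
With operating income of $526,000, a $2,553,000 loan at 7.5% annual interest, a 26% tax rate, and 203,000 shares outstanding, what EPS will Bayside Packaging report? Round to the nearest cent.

Interest = $191,475.00, so EBT = $526,000 − $191,475.00 = $334,525.00.
After tax at 26%: net income = $334,525.00 × 0.74 = $247,548.50.
EPS = $247,548.50 ÷ 203,000 = $1.22.

$1.22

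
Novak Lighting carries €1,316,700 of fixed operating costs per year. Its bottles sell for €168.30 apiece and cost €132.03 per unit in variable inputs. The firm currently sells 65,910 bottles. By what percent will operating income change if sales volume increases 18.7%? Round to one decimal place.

+41.6%

At 65,910 units, contribution = 65,910 × €36.27 = €2,390,555.70.
EBIT = €2,390,555.70 − €1,316,700 = €1,073,855.70.
So DOL = total CM / EBIT = €2,390,555.70 / €1,073,855.70 = 2.2261.
Operating income changes by 2.2261 × +18.7% = +41.6%.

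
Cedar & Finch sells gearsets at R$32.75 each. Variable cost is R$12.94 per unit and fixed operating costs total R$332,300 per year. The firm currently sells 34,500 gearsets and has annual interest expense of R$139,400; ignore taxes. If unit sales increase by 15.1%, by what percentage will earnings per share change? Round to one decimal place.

Total contribution margin = 34,500 × R$19.81 = R$683,445.00.
Subtracting fixed costs: EBIT = R$683,445.00 − R$332,300 = R$351,145.00.
After interest of R$139,400.00, pre-tax earnings = R$211,745.00.
DCL = total CM / (EBIT − I) = R$683,445.00 / R$211,745.00 = 3.2277.
EPS therefore changes by 3.2277 × (+15.1%) = +48.7%.

+48.7%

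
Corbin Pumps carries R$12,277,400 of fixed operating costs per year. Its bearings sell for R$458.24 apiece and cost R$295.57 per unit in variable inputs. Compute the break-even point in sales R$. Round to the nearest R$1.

Contribution margin per unit = R$458.24 − R$295.57 = R$162.67, a CM ratio of R$162.67 ÷ R$458.24 = 0.3550.
Break-even sales = FC ÷ CM ratio = R$12,277,400 × R$458.24 / R$162.67 = R$34,585,331.

R$34,585,331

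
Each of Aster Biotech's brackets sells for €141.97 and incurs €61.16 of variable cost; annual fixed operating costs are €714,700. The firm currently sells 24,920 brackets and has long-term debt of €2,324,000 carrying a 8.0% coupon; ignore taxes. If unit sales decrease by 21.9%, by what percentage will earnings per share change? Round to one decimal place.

Total contribution margin = 24,920 × €80.81 = €2,013,785.20.
EBIT = €2,013,785.20 − €714,700 = €1,299,085.20.
After interest of €185,920.00, pre-tax earnings = €1,113,165.20.
Degree of combined leverage = contribution ÷ (EBIT − I) = €2,013,785.20 ÷ €1,113,165.20 = 1.8091.
%ΔEPS = DCL × %ΔSales = 1.8091 × -21.9% = -39.6%.

-39.6%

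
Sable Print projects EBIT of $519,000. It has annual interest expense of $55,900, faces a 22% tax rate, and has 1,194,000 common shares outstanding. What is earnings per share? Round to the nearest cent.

$0.30

Pre-tax income = $519,000 − $55,900.00 = $463,100.00.
Net income = $463,100.00 × (1 − 0.22) = $361,218.00.
EPS = $361,218.00 ÷ 1,194,000 = $0.30.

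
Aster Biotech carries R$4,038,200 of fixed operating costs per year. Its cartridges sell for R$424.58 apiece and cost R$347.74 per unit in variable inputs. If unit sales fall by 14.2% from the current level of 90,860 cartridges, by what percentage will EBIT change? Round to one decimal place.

At 90,860 units, contribution = 90,860 × R$76.84 = R$6,981,682.40.
Subtracting fixed costs: EBIT = R$6,981,682.40 − R$4,038,200 = R$2,943,482.40.
So DOL = total CM / EBIT = R$6,981,682.40 / R$2,943,482.40 = 2.3719.
%ΔEBIT = DOL × %ΔSales = 2.3719 × -14.2% = -33.7%.

-33.7%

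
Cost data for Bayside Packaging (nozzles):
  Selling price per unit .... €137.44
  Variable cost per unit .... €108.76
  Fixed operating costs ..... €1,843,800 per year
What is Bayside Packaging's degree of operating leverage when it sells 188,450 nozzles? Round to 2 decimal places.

1.52

Total contribution margin = 188,450 × €28.68 = €5,404,746.00.
Subtracting fixed costs: EBIT = €5,404,746.00 − €1,843,800 = €3,560,946.00.
DOL = contribution ÷ EBIT = €5,404,746.00 ÷ €3,560,946.00 = 1.5178.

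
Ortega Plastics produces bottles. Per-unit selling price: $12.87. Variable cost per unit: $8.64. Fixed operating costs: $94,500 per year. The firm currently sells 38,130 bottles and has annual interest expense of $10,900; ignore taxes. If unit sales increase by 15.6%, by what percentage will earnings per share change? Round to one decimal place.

+45.0%

Total contribution margin = 38,130 × $4.23 = $161,289.90.
Operating income = contribution − fixed costs = $161,289.90 − $94,500 = $66,789.90.
After interest of $10,900.00, pre-tax earnings = $55,889.90.
DCL = total CM / (EBIT − I) = $161,289.90 / $55,889.90 = 2.8859.
%ΔEPS = DCL × %ΔSales = 2.8859 × +15.6% = +45.0%.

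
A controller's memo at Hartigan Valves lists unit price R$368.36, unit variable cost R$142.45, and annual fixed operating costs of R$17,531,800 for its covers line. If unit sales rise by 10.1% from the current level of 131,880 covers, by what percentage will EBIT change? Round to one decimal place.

+24.5%

At 131,880 units, contribution = 131,880 × R$225.91 = R$29,793,010.80.
Operating income = contribution − fixed costs = R$29,793,010.80 − R$17,531,800 = R$12,261,210.80.
DOL = contribution ÷ EBIT = R$29,793,010.80 ÷ R$12,261,210.80 = 2.4299.
Operating income changes by 2.4299 × +10.1% = +24.5%.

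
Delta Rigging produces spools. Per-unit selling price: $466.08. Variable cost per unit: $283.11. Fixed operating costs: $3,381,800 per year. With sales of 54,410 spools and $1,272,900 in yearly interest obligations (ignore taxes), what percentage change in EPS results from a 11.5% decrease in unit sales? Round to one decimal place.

At 54,410 units, contribution = 54,410 × $182.97 = $9,955,397.70.
Subtracting fixed costs: EBIT = $9,955,397.70 − $3,381,800 = $6,573,597.70.
Interest = $1,272,900.00, so EBIT − I = $5,300,697.70.
DCL = total CM / (EBIT − I) = $9,955,397.70 / $5,300,697.70 = 1.8781.
EPS therefore changes by 1.8781 × (-11.5%) = -21.6%.

-21.6%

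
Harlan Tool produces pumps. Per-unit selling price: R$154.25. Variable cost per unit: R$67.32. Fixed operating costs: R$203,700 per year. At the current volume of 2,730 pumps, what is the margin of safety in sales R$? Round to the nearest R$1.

Unit CM = price − variable cost = R$154.25 − R$67.32 = R$86.93. Break-even units = R$203,700 ÷ R$86.93 = 2,343.26; break-even revenue = 2,343.26 × R$154.25 = R$361,448.58.
Current sales = 2,730 × R$154.25 = R$421,102.50.
Margin of safety = R$421,102.50 − R$361,448.58 = R$59,654.

R$59,654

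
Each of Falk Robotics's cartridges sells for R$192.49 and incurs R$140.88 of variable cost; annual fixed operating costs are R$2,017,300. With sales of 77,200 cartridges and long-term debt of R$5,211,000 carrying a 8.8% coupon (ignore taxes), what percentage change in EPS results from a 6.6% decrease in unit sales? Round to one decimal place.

Contribution at this volume is 77,200 × R$51.61 = R$3,984,292.00.
Operating income = contribution − fixed costs = R$3,984,292.00 − R$2,017,300 = R$1,966,992.00.
Interest = R$458,568.00, so EBIT − I = R$1,508,424.00.
Degree of combined leverage = contribution ÷ (EBIT − I) = R$3,984,292.00 ÷ R$1,508,424.00 = 2.6414.
%ΔEPS = DCL × %ΔSales = 2.6414 × -6.6% = -17.4%.

-17.4%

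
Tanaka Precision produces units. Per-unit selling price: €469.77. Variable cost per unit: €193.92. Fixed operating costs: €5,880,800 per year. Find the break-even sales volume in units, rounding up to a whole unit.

Each unit contributes €469.77 − €193.92 = €275.85.
Break-even Q = €5,880,800 / €275.85 = 21,318.83 → 21,319 units.

21,319 units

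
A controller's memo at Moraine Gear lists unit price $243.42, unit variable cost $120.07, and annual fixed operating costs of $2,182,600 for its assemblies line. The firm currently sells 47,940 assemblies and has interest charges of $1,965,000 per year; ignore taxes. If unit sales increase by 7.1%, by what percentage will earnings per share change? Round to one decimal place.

Total contribution margin = 47,940 × $123.35 = $5,913,399.00.
EBIT = $5,913,399.00 − $2,182,600 = $3,730,799.00.
Interest = $1,965,000.00, so EBIT − I = $1,765,799.00.
DCL = total CM / (EBIT − I) = $5,913,399.00 / $1,765,799.00 = 3.3489.
EPS therefore changes by 3.3489 × (+7.1%) = +23.8%.

+23.8%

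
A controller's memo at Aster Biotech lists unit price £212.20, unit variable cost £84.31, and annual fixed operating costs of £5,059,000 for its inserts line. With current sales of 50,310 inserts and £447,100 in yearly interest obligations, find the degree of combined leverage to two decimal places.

Contribution at this volume is 50,310 × £127.89 = £6,434,145.90.
EBIT = £6,434,145.90 − £5,059,000 = £1,375,145.90. Interest = £447,100.00.
DOL = £6,434,145.90 ÷ £1,375,145.90 = 4.6789; DFL = £1,375,145.90 ÷ £928,045.90 = 1.4818.
DCL = DOL × DFL = 4.6789 × 1.4818 = 6.9332.

6.93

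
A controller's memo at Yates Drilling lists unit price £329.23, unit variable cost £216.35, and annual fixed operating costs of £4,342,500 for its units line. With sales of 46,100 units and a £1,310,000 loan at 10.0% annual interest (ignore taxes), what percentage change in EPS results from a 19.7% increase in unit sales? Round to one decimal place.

Total contribution margin = 46,100 × £112.88 = £5,203,768.00.
EBIT = £5,203,768.00 − £4,342,500 = £861,268.00.
Interest = £131,000.00, so EBIT − I = £730,268.00.
DCL = total CM / (EBIT − I) = £5,203,768.00 / £730,268.00 = 7.1258.
%ΔEPS = DCL × %ΔSales = 7.1258 × +19.7% = +140.4%.

+140.4%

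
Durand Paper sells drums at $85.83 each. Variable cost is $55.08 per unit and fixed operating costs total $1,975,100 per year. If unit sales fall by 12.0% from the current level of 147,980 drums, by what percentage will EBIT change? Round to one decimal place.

-21.2%

At 147,980 units, contribution = 147,980 × $30.75 = $4,550,385.00.
EBIT = $4,550,385.00 − $1,975,100 = $2,575,285.00.
DOL = contribution ÷ EBIT = $4,550,385.00 ÷ $2,575,285.00 = 1.7669.
So EBIT moves 1.7669 × (-12.0%) = -21.2%.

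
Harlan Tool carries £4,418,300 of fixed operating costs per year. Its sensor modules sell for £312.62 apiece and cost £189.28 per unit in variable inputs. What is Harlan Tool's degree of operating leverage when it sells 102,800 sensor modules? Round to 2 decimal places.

1.53

Total contribution margin = 102,800 × £123.34 = £12,679,352.00.
Operating income = contribution − fixed costs = £12,679,352.00 − £4,418,300 = £8,261,052.00.
So DOL = total CM / EBIT = £12,679,352.00 / £8,261,052.00 = 1.5348.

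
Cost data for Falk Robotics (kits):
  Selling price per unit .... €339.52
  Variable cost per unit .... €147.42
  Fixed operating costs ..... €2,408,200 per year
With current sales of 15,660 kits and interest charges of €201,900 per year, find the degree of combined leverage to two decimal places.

At 15,660 units, contribution = 15,660 × €192.10 = €3,008,286.00.
EBIT = €3,008,286.00 − €2,408,200 = €600,086.00. Interest = €201,900.00, so EBIT − I = €398,186.00.
Degree of total leverage = total CM / (EBIT − interest) = €3,008,286.00 / €398,186.00 = 7.5550.

7.55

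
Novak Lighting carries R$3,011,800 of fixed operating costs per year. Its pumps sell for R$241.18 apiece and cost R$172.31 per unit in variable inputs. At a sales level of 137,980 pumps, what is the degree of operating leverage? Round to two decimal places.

1.46

At 137,980 units, contribution = 137,980 × R$68.87 = R$9,502,682.60.
EBIT = R$9,502,682.60 − R$3,011,800 = R$6,490,882.60.
Degree of operating leverage = R$9,502,682.60 / R$6,490,882.60 = 1.4640.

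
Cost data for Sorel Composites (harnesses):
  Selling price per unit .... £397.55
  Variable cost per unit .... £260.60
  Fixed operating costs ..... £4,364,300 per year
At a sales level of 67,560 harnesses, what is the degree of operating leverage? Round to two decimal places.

Contribution at this volume is 67,560 × £136.95 = £9,252,342.00.
Subtracting fixed costs: EBIT = £9,252,342.00 − £4,364,300 = £4,888,042.00.
Degree of operating leverage = £9,252,342.00 / £4,888,042.00 = 1.8929.

1.89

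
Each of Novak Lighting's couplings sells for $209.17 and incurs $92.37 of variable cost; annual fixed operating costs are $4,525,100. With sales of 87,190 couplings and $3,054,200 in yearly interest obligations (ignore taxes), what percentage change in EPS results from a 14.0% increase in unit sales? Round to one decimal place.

Contribution at this volume is 87,190 × $116.80 = $10,183,792.00.
Subtracting fixed costs: EBIT = $10,183,792.00 − $4,525,100 = $5,658,692.00.
Interest = $3,054,200.00, so EBIT − I = $2,604,492.00.
Degree of combined leverage = contribution ÷ (EBIT − I) = $10,183,792.00 ÷ $2,604,492.00 = 3.9101.
%ΔEPS = DCL × %ΔSales = 3.9101 × +14.0% = +54.7%.

+54.7%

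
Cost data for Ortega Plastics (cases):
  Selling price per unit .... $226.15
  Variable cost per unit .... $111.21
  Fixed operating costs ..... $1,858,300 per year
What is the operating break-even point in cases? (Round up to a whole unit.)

Each unit contributes $226.15 − $111.21 = $114.94.
Break-even Q = $1,858,300 / $114.94 = 16,167.57 → 16,168 cases.

16,168 cases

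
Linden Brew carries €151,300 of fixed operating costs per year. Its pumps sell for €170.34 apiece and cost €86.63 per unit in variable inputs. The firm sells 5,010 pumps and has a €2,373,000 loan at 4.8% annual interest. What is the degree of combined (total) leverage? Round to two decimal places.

At 5,010 units, contribution = 5,010 × €83.71 = €419,387.10.
Subtracting fixed costs: EBIT = €419,387.10 − €151,300 = €268,087.10. Interest = €113,904.00.
DOL = €419,387.10 ÷ €268,087.10 = 1.5644; DFL = €268,087.10 ÷ €154,183.10 = 1.7388.
DCL = DOL × DFL = 1.5644 × 1.7388 = 2.7202.

2.72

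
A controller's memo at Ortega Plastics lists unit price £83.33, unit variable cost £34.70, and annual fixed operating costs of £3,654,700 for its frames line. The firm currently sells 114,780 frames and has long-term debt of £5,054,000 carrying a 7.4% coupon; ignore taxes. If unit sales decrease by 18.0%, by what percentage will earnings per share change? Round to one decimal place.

At 114,780 units, contribution = 114,780 × £48.63 = £5,581,751.40.
Operating income = contribution − fixed costs = £5,581,751.40 − £3,654,700 = £1,927,051.40.
After interest of £373,996.00, pre-tax earnings = £1,553,055.40.
Degree of combined leverage = contribution ÷ (EBIT − I) = £5,581,751.40 ÷ £1,553,055.40 = 3.5940.
%ΔEPS = DCL × %ΔSales = 3.5940 × -18.0% = -64.7%.

-64.7%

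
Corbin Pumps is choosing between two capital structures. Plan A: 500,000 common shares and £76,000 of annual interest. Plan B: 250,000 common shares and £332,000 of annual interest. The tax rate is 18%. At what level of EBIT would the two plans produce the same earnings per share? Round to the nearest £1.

At indifference, (EBIT − 76,000)(1 − t)/500,000 = (EBIT − 332,000)(1 − t)/250,000.
Cancelling (1 − t) and cross-multiplying: 250,000·(EBIT − 76,000) = 500,000·(EBIT − 332,000).
EBIT × (500,000 − 250,000) = 332,000 × 500,000 − 76,000 × 250,000 = 147,000,000,000, so EBIT = 147,000,000,000 ÷ 250,000 = 588,000.00.

£588,000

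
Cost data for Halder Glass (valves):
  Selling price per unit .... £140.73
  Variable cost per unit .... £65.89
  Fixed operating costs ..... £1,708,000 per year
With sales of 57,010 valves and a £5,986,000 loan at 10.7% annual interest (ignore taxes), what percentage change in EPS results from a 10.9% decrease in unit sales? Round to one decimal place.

-24.2%

At 57,010 units, contribution = 57,010 × £74.84 = £4,266,628.40.
Operating income = contribution − fixed costs = £4,266,628.40 − £1,708,000 = £2,558,628.40.
Interest = £640,502.00, so EBIT − I = £1,918,126.40.
DCL = total CM / (EBIT − I) = £4,266,628.40 / £1,918,126.40 = 2.2244.
EPS therefore changes by 2.2244 × (-10.9%) = -24.2%.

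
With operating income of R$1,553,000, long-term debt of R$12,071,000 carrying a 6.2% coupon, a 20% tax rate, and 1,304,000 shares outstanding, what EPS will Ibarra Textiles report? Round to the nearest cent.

Pre-tax income = R$1,553,000 − R$748,402.00 = R$804,598.00.
After tax at 20%: net income = R$804,598.00 × 0.80 = R$643,678.40.
EPS = R$643,678.40 ÷ 1,304,000 = R$0.49.

R$0.49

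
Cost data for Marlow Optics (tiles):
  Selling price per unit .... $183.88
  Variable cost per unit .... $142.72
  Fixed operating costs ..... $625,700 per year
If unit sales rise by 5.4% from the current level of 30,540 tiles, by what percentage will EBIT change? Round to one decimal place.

Total contribution margin = 30,540 × $41.16 = $1,257,026.40.
Operating income = contribution − fixed costs = $1,257,026.40 − $625,700 = $631,326.40.
So DOL = total CM / EBIT = $1,257,026.40 / $631,326.40 = 1.9911.
So EBIT moves 1.9911 × (+5.4%) = +10.8%.

+10.8%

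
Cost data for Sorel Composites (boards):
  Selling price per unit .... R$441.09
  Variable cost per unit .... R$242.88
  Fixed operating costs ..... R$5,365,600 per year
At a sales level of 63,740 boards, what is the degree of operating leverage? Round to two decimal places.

Contribution at this volume is 63,740 × R$198.21 = R$12,633,905.40.
Operating income = contribution − fixed costs = R$12,633,905.40 − R$5,365,600 = R$7,268,305.40.
So DOL = total CM / EBIT = R$12,633,905.40 / R$7,268,305.40 = 1.7382.

1.74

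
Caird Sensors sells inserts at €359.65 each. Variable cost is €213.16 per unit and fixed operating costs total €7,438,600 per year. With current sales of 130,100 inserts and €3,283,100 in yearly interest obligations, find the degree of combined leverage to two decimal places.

At 130,100 units, contribution = 130,100 × €146.49 = €19,058,349.00.
Operating income = contribution − fixed costs = €19,058,349.00 − €7,438,600 = €11,619,749.00. Interest = €3,283,100.00, so EBIT − I = €8,336,649.00.
DCL = contribution ÷ (EBIT − I) = €19,058,349.00 ÷ €8,336,649.00 = 2.2861.

2.29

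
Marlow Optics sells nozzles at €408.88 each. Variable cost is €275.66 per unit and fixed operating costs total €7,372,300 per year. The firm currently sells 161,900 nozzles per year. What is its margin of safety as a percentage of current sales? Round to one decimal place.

65.8%

Unit CM = price − variable cost = €408.88 − €275.66 = €133.22. Break-even units = €7,372,300 ÷ €133.22 = 55,339.29; break-even revenue = 55,339.29 × €408.88 = €22,627,128.24.
Actual sales revenue = 161,900 × €408.88 = €66,197,672.00.
Margin of safety = (€66,197,672.00 − €22,627,128.24) ÷ €66,197,672.00 = 65.8%.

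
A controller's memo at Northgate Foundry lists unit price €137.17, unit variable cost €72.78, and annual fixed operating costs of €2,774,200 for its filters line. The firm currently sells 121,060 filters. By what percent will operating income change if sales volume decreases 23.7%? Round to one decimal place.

-36.8%

Contribution at this volume is 121,060 × €64.39 = €7,795,053.40.
Subtracting fixed costs: EBIT = €7,795,053.40 − €2,774,200 = €5,020,853.40.
So DOL = total CM / EBIT = €7,795,053.40 / €5,020,853.40 = 1.5525.
%ΔEBIT = DOL × %ΔSales = 1.5525 × -23.7% = -36.8%.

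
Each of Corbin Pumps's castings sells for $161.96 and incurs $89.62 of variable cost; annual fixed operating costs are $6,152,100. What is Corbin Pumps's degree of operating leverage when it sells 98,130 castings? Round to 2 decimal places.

7.50

Contribution at this volume is 98,130 × $72.34 = $7,098,724.20.
Operating income = contribution − fixed costs = $7,098,724.20 − $6,152,100 = $946,624.20.
Degree of operating leverage = $7,098,724.20 / $946,624.20 = 7.4990.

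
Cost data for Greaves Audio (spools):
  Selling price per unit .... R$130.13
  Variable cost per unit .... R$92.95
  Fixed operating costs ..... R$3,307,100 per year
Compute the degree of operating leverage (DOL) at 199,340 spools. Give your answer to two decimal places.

1.81

Contribution at this volume is 199,340 × R$37.18 = R$7,411,461.20.
Subtracting fixed costs: EBIT = R$7,411,461.20 − R$3,307,100 = R$4,104,361.20.
Degree of operating leverage = R$7,411,461.20 / R$4,104,361.20 = 1.8058.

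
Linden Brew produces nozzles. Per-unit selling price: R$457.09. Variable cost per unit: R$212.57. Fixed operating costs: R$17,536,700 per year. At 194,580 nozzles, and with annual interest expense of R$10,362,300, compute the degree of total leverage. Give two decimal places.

Total contribution margin = 194,580 × R$244.52 = R$47,578,701.60.
Operating income = contribution − fixed costs = R$47,578,701.60 − R$17,536,700 = R$30,042,001.60. Interest = R$10,362,300.00, so EBIT − I = R$19,679,701.60.
Degree of total leverage = total CM / (EBIT − interest) = R$47,578,701.60 / R$19,679,701.60 = 2.4177.

2.42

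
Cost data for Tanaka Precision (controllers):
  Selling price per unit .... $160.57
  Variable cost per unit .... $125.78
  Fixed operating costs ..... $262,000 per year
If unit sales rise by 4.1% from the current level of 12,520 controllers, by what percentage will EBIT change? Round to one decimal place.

At 12,520 units, contribution = 12,520 × $34.79 = $435,570.80.
Operating income = contribution − fixed costs = $435,570.80 − $262,000 = $173,570.80.
Degree of operating leverage = $435,570.80 / $173,570.80 = 2.5095.
So EBIT moves 2.5095 × (+4.1%) = +10.3%.

+10.3%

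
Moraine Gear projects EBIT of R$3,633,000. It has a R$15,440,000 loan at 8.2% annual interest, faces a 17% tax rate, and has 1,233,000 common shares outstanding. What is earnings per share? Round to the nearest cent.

Interest = R$1,266,080.00, so EBT = R$3,633,000 − R$1,266,080.00 = R$2,366,920.00.
Net income = R$2,366,920.00 × (1 − 0.17) = R$1,964,543.60.
EPS = R$1,964,543.60 ÷ 1,233,000 = R$1.59.

R$1.59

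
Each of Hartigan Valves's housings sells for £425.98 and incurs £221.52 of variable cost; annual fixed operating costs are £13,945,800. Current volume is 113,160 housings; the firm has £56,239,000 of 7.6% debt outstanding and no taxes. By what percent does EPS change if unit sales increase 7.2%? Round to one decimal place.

+33.9%

Contribution at this volume is 113,160 × £204.46 = £23,136,693.60.
Operating income = contribution − fixed costs = £23,136,693.60 − £13,945,800 = £9,190,893.60.
After interest of £4,274,164.00, pre-tax earnings = £4,916,729.60.
DCL = total CM / (EBIT − I) = £23,136,693.60 / £4,916,729.60 = 4.7057.
%ΔEPS = DCL × %ΔSales = 4.7057 × +7.2% = +33.9%.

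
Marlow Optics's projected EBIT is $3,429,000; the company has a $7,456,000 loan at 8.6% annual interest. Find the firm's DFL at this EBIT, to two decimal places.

Interest = $641,216.00.
DFL = EBIT ÷ (EBIT − I) = $3,429,000 ÷ ($3,429,000 − $641,216.00) = $3,429,000 ÷ $2,787,784.00 = 1.2300.

1.23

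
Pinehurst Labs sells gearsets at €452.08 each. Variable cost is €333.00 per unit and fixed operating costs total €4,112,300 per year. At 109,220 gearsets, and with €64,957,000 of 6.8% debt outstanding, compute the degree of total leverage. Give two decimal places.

2.91

Total contribution margin = 109,220 × €119.08 = €13,005,917.60.
Subtracting fixed costs: EBIT = €13,005,917.60 − €4,112,300 = €8,893,617.60. Interest = €4,417,076.00, so EBIT − I = €4,476,541.60.
DCL = contribution ÷ (EBIT − I) = €13,005,917.60 ÷ €4,476,541.60 = 2.9053.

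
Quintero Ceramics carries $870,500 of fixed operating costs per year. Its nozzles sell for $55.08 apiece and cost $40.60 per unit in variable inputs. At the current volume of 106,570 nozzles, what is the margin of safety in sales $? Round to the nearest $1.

$2,558,609

Each unit contributes $55.08 − $40.60 = $14.48. Break-even units = $870,500 ÷ $14.48 = 60,117.40; break-even revenue = 60,117.40 × $55.08 = $3,311,266.57.
Actual sales revenue = 106,570 × $55.08 = $5,869,875.60.
Margin of safety = $5,869,875.60 − $3,311,266.57 = $2,558,609.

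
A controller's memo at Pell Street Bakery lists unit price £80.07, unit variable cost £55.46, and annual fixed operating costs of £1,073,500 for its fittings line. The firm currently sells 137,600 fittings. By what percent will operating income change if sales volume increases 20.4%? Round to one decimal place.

At 137,600 units, contribution = 137,600 × £24.61 = £3,386,336.00.
Operating income = contribution − fixed costs = £3,386,336.00 − £1,073,500 = £2,312,836.00.
So DOL = total CM / EBIT = £3,386,336.00 / £2,312,836.00 = 1.4641.
Operating income changes by 1.4641 × +20.4% = +29.9%.

+29.9%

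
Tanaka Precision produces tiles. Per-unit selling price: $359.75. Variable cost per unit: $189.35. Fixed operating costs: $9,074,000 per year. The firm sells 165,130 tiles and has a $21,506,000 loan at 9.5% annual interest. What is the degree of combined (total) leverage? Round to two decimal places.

1.65

At 165,130 units, contribution = 165,130 × $170.40 = $28,138,152.00.
EBIT = $28,138,152.00 − $9,074,000 = $19,064,152.00. Interest = $2,043,070.00.
DOL = $28,138,152.00 ÷ $19,064,152.00 = 1.4760; DFL = $19,064,152.00 ÷ $17,021,082.00 = 1.1200.
DCL = DOL × DFL = 1.4760 × 1.1200 = 1.6531.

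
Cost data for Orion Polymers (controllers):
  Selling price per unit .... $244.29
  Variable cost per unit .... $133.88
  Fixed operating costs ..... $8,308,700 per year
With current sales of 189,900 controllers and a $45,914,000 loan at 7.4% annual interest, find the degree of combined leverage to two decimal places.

2.26

Total contribution margin = 189,900 × $110.41 = $20,966,859.00.
Operating income = contribution − fixed costs = $20,966,859.00 − $8,308,700 = $12,658,159.00. Interest = $3,397,636.00, so EBIT − I = $9,260,523.00.
DCL = contribution ÷ (EBIT − I) = $20,966,859.00 ÷ $9,260,523.00 = 2.2641.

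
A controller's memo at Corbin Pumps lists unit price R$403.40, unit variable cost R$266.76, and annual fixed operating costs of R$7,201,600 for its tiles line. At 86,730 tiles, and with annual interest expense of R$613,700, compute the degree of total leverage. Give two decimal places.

At 86,730 units, contribution = 86,730 × R$136.64 = R$11,850,787.20.
EBIT = R$11,850,787.20 − R$7,201,600 = R$4,649,187.20. Interest = R$613,700.00.
DOL = R$11,850,787.20 ÷ R$4,649,187.20 = 2.5490; DFL = R$4,649,187.20 ÷ R$4,035,487.20 = 1.1521.
DCL = DOL × DFL = 2.5490 × 1.1521 = 2.9367.

2.94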